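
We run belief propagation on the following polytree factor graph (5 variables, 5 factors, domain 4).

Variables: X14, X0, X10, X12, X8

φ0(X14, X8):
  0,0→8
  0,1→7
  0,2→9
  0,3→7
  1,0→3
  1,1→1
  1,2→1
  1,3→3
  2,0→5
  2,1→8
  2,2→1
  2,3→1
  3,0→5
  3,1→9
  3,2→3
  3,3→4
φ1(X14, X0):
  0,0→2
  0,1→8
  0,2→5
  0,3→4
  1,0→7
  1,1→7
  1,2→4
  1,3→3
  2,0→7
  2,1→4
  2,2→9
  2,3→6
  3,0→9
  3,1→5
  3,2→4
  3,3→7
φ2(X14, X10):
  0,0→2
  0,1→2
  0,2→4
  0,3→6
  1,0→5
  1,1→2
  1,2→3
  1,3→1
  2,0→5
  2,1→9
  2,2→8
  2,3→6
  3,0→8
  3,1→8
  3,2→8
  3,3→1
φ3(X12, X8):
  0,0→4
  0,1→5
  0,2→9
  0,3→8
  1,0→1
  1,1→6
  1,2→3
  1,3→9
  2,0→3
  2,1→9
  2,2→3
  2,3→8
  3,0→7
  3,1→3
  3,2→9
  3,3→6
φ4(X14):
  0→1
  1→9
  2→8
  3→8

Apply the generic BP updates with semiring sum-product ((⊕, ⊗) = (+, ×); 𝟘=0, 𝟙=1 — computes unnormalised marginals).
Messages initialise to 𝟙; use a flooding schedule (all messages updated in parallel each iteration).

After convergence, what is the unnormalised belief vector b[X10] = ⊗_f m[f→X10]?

b[X10] = [1293317, 1449670, 1446455, 603833]

init: all messages = 𝟙 over 4 values
r1 m[φ0→X14] = [31, 8, 15, 21]
r1 m[φ0→X8] = [21, 25, 14, 15]
r1 m[φ1→X14] = [19, 21, 26, 25]
r1 m[φ1→X0] = [25, 24, 22, 20]
r1 m[φ2→X14] = [14, 11, 28, 25]
r1 m[φ2→X10] = [20, 21, 23, 14]
r1 m[φ3→X12] = [26, 19, 23, 25]
r1 m[φ3→X8] = [15, 23, 24, 31]
r1 m[φ4→X14] = [1, 9, 8, 8]
r1 m[X14→φ0] = [1, 1, 1, 1]
r1 m[X14→φ1] = [1, 1, 1, 1]
r1 m[X14→φ2] = [1, 1, 1, 1]
r1 m[X14→φ4] = [1, 1, 1, 1]
r1 m[X0→φ1] = [1, 1, 1, 1]
r1 m[X10→φ2] = [1, 1, 1, 1]
r1 m[X12→φ3] = [1, 1, 1, 1]
r1 m[X8→φ0] = [1, 1, 1, 1]
r1 m[X8→φ3] = [1, 1, 1, 1]
r2 m[φ0→X14] = [31, 8, 15, 21]
r2 m[φ0→X8] = [21, 25, 14, 15]
r2 m[φ1→X14] = [19, 21, 26, 25]
r2 m[φ1→X0] = [25, 24, 22, 20]
r2 m[φ2→X14] = [14, 11, 28, 25]
r2 m[φ2→X10] = [20, 21, 23, 14]
r2 m[φ3→X12] = [26, 19, 23, 25]
r2 m[φ3→X8] = [15, 23, 24, 31]
r2 m[φ4→X14] = [1, 9, 8, 8]
r2 m[X14→φ0] = [266, 2079, 5824, 5000]
r2 m[X14→φ1] = [434, 792, 3360, 4200]
r2 m[X14→φ2] = [589, 1512, 3120, 4200]
r2 m[X14→φ4] = [8246, 1848, 10920, 13125]
r2 m[X0→φ1] = [1, 1, 1, 1]
r2 m[X10→φ2] = [1, 1, 1, 1]
r2 m[X12→φ3] = [1, 1, 1, 1]
r2 m[X8→φ0] = [15, 23, 24, 31]
r2 m[X8→φ3] = [21, 25, 14, 15]
r3 m[φ0→X14] = [714, 185, 314, 478]
r3 m[φ0→X8] = [62485, 95533, 25297, 33923]
r3 m[φ1→X14] = [19, 21, 26, 25]
r3 m[φ1→X0] = [67732, 43456, 52378, 53672]
r3 m[φ2→X14] = [14, 11, 28, 25]
r3 m[φ2→X10] = [57938, 65882, 65452, 27966]
r3 m[φ3→X12] = [455, 348, 450, 438]
r3 m[φ3→X8] = [15, 23, 24, 31]
r3 m[φ4→X14] = [1, 9, 8, 8]
r3 m[X14→φ0] = [266, 2079, 5824, 5000]
r3 m[X14→φ1] = [434, 792, 3360, 4200]
r3 m[X14→φ2] = [589, 1512, 3120, 4200]
r3 m[X14→φ4] = [8246, 1848, 10920, 13125]
r3 m[X0→φ1] = [1, 1, 1, 1]
r3 m[X10→φ2] = [1, 1, 1, 1]
r3 m[X12→φ3] = [1, 1, 1, 1]
r3 m[X8→φ0] = [15, 23, 24, 31]
r3 m[X8→φ3] = [21, 25, 14, 15]
r4 m[φ0→X14] = [714, 185, 314, 478]
r4 m[φ0→X8] = [62485, 95533, 25297, 33923]
r4 m[φ1→X14] = [19, 21, 26, 25]
r4 m[φ1→X0] = [67732, 43456, 52378, 53672]
r4 m[φ2→X14] = [14, 11, 28, 25]
r4 m[φ2→X10] = [57938, 65882, 65452, 27966]
r4 m[φ3→X12] = [455, 348, 450, 438]
r4 m[φ3→X8] = [15, 23, 24, 31]
r4 m[φ4→X14] = [1, 9, 8, 8]
r4 m[X14→φ0] = [266, 2079, 5824, 5000]
r4 m[X14→φ1] = [9996, 18315, 70336, 95600]
r4 m[X14→φ2] = [13566, 34965, 65312, 95600]
r4 m[X14→φ4] = [189924, 42735, 228592, 298750]
r4 m[X0→φ1] = [1, 1, 1, 1]
r4 m[X10→φ2] = [1, 1, 1, 1]
r4 m[X12→φ3] = [1, 1, 1, 1]
r4 m[X8→φ0] = [15, 23, 24, 31]
r4 m[X8→φ3] = [62485, 95533, 25297, 33923]
r5 m[φ0→X14] = [714, 185, 314, 478]
r5 m[φ0→X8] = [62485, 95533, 25297, 33923]
r5 m[φ1→X14] = [19, 21, 26, 25]
r5 m[φ1→X0] = [1500949, 967517, 1138664, 1186145]
r5 m[φ2→X14] = [14, 11, 28, 25]
r5 m[φ2→X10] = [1293317, 1449670, 1446455, 603833]
r5 m[φ3→X12] = [1226662, 1016881, 1394527, 1155205]
r5 m[φ3→X8] = [15, 23, 24, 31]
r5 m[φ4→X14] = [1, 9, 8, 8]
r5 m[X14→φ0] = [266, 2079, 5824, 5000]
r5 m[X14→φ1] = [9996, 18315, 70336, 95600]
r5 m[X14→φ2] = [13566, 34965, 65312, 95600]
r5 m[X14→φ4] = [189924, 42735, 228592, 298750]
r5 m[X0→φ1] = [1, 1, 1, 1]
r5 m[X10→φ2] = [1, 1, 1, 1]
r5 m[X12→φ3] = [1, 1, 1, 1]
r5 m[X8→φ0] = [15, 23, 24, 31]
r5 m[X8→φ3] = [62485, 95533, 25297, 33923]
r6 m[φ0→X14] = [714, 185, 314, 478]
r6 m[φ0→X8] = [62485, 95533, 25297, 33923]
r6 m[φ1→X14] = [19, 21, 26, 25]
r6 m[φ1→X0] = [1500949, 967517, 1138664, 1186145]
r6 m[φ2→X14] = [14, 11, 28, 25]
r6 m[φ2→X10] = [1293317, 1449670, 1446455, 603833]
r6 m[φ3→X12] = [1226662, 1016881, 1394527, 1155205]
r6 m[φ3→X8] = [15, 23, 24, 31]
r6 m[φ4→X14] = [1, 9, 8, 8]
r6 m[X14→φ0] = [266, 2079, 5824, 5000]
r6 m[X14→φ1] = [9996, 18315, 70336, 95600]
r6 m[X14→φ2] = [13566, 34965, 65312, 95600]
r6 m[X14→φ4] = [189924, 42735, 228592, 298750]
r6 m[X0→φ1] = [1, 1, 1, 1]
r6 m[X10→φ2] = [1, 1, 1, 1]
r6 m[X12→φ3] = [1, 1, 1, 1]
r6 m[X8→φ0] = [15, 23, 24, 31]
r6 m[X8→φ3] = [62485, 95533, 25297, 33923]
fixed point reached at round 6
b[X10] = ⊗ incoming = [1293317, 1449670, 1446455, 603833]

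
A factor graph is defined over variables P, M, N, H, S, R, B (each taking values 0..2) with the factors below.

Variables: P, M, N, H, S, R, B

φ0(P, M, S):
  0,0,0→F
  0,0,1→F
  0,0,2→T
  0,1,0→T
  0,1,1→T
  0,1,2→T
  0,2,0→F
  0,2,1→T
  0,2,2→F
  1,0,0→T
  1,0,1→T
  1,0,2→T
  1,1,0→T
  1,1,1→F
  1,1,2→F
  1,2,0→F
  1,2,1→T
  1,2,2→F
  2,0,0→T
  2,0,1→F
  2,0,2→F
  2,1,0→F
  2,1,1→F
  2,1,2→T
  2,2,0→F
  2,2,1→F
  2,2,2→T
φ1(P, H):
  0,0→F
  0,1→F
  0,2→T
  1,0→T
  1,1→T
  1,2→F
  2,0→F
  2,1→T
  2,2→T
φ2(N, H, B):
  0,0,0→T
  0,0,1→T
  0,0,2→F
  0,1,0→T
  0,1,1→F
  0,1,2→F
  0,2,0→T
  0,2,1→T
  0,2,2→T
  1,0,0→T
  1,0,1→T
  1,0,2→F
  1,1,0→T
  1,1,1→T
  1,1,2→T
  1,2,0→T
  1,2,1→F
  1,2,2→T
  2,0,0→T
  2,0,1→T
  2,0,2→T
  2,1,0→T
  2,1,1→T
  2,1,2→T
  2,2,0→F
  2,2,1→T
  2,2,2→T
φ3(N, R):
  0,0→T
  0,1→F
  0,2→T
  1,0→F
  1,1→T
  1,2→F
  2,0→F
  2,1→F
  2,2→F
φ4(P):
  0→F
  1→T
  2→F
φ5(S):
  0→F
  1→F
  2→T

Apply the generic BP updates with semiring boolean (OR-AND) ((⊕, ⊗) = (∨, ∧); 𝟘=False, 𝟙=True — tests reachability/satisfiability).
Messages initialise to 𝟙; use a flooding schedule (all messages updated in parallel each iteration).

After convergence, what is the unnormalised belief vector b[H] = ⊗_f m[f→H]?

init: all messages = 𝟙 over 3 values
r1 m[φ0→P] = [T, T, T]
r1 m[φ0→M] = [T, T, T]
r1 m[φ0→S] = [T, T, T]
r1 m[φ1→P] = [T, T, T]
r1 m[φ1→H] = [T, T, T]
r1 m[φ2→N] = [T, T, T]
r1 m[φ2→H] = [T, T, T]
r1 m[φ2→B] = [T, T, T]
r1 m[φ3→N] = [T, T, F]
r1 m[φ3→R] = [T, T, T]
r1 m[φ4→P] = [F, T, F]
r1 m[φ5→S] = [F, F, T]
r1 m[P→φ0] = [T, T, T]
r1 m[P→φ1] = [T, T, T]
r1 m[P→φ4] = [T, T, T]
r1 m[M→φ0] = [T, T, T]
r1 m[N→φ2] = [T, T, T]
r1 m[N→φ3] = [T, T, T]
r1 m[H→φ1] = [T, T, T]
r1 m[H→φ2] = [T, T, T]
r1 m[S→φ0] = [T, T, T]
r1 m[S→φ5] = [T, T, T]
r1 m[R→φ3] = [T, T, T]
r1 m[B→φ2] = [T, T, T]
r2 m[φ0→P] = [T, T, T]
r2 m[φ0→M] = [T, T, T]
r2 m[φ0→S] = [T, T, T]
r2 m[φ1→P] = [T, T, T]
r2 m[φ1→H] = [T, T, T]
r2 m[φ2→N] = [T, T, T]
r2 m[φ2→H] = [T, T, T]
r2 m[φ2→B] = [T, T, T]
r2 m[φ3→N] = [T, T, F]
r2 m[φ3→R] = [T, T, T]
r2 m[φ4→P] = [F, T, F]
r2 m[φ5→S] = [F, F, T]
r2 m[P→φ0] = [F, T, F]
r2 m[P→φ1] = [F, T, F]
r2 m[P→φ4] = [T, T, T]
r2 m[M→φ0] = [T, T, T]
r2 m[N→φ2] = [T, T, F]
r2 m[N→φ3] = [T, T, T]
r2 m[H→φ1] = [T, T, T]
r2 m[H→φ2] = [T, T, T]
r2 m[S→φ0] = [F, F, T]
r2 m[S→φ5] = [T, T, T]
r2 m[R→φ3] = [T, T, T]
r2 m[B→φ2] = [T, T, T]
r3 m[φ0→P] = [T, T, T]
r3 m[φ0→M] = [T, F, F]
r3 m[φ0→S] = [T, T, T]
r3 m[φ1→P] = [T, T, T]
r3 m[φ1→H] = [T, T, F]
r3 m[φ2→N] = [T, T, T]
r3 m[φ2→H] = [T, T, T]
r3 m[φ2→B] = [T, T, T]
r3 m[φ3→N] = [T, T, F]
r3 m[φ3→R] = [T, T, T]
r3 m[φ4→P] = [F, T, F]
r3 m[φ5→S] = [F, F, T]
r3 m[P→φ0] = [F, T, F]
r3 m[P→φ1] = [F, T, F]
r3 m[P→φ4] = [T, T, T]
r3 m[M→φ0] = [T, T, T]
r3 m[N→φ2] = [T, T, F]
r3 m[N→φ3] = [T, T, T]
r3 m[H→φ1] = [T, T, T]
r3 m[H→φ2] = [T, T, T]
r3 m[S→φ0] = [F, F, T]
r3 m[S→φ5] = [T, T, T]
r3 m[R→φ3] = [T, T, T]
r3 m[B→φ2] = [T, T, T]
r4 m[φ0→P] = [T, T, T]
r4 m[φ0→M] = [T, F, F]
r4 m[φ0→S] = [T, T, T]
r4 m[φ1→P] = [T, T, T]
r4 m[φ1→H] = [T, T, F]
r4 m[φ2→N] = [T, T, T]
r4 m[φ2→H] = [T, T, T]
r4 m[φ2→B] = [T, T, T]
r4 m[φ3→N] = [T, T, F]
r4 m[φ3→R] = [T, T, T]
r4 m[φ4→P] = [F, T, F]
r4 m[φ5→S] = [F, F, T]
r4 m[P→φ0] = [F, T, F]
r4 m[P→φ1] = [F, T, F]
r4 m[P→φ4] = [T, T, T]
r4 m[M→φ0] = [T, T, T]
r4 m[N→φ2] = [T, T, F]
r4 m[N→φ3] = [T, T, T]
r4 m[H→φ1] = [T, T, T]
r4 m[H→φ2] = [T, T, F]
r4 m[S→φ0] = [F, F, T]
r4 m[S→φ5] = [T, T, T]
r4 m[R→φ3] = [T, T, T]
r4 m[B→φ2] = [T, T, T]
r5 m[φ0→P] = [T, T, T]
r5 m[φ0→M] = [T, F, F]
r5 m[φ0→S] = [T, T, T]
r5 m[φ1→P] = [T, T, T]
r5 m[φ1→H] = [T, T, F]
r5 m[φ2→N] = [T, T, T]
r5 m[φ2→H] = [T, T, T]
r5 m[φ2→B] = [T, T, T]
r5 m[φ3→N] = [T, T, F]
r5 m[φ3→R] = [T, T, T]
r5 m[φ4→P] = [F, T, F]
r5 m[φ5→S] = [F, F, T]
r5 m[P→φ0] = [F, T, F]
r5 m[P→φ1] = [F, T, F]
r5 m[P→φ4] = [T, T, T]
r5 m[M→φ0] = [T, T, T]
r5 m[N→φ2] = [T, T, F]
r5 m[N→φ3] = [T, T, T]
r5 m[H→φ1] = [T, T, T]
r5 m[H→φ2] = [T, T, F]
r5 m[S→φ0] = [F, F, T]
r5 m[S→φ5] = [T, T, T]
r5 m[R→φ3] = [T, T, T]
r5 m[B→φ2] = [T, T, T]
fixed point reached at round 5
b[H] = ⊗ incoming = [T, T, F]

b[H] = [T, T, F]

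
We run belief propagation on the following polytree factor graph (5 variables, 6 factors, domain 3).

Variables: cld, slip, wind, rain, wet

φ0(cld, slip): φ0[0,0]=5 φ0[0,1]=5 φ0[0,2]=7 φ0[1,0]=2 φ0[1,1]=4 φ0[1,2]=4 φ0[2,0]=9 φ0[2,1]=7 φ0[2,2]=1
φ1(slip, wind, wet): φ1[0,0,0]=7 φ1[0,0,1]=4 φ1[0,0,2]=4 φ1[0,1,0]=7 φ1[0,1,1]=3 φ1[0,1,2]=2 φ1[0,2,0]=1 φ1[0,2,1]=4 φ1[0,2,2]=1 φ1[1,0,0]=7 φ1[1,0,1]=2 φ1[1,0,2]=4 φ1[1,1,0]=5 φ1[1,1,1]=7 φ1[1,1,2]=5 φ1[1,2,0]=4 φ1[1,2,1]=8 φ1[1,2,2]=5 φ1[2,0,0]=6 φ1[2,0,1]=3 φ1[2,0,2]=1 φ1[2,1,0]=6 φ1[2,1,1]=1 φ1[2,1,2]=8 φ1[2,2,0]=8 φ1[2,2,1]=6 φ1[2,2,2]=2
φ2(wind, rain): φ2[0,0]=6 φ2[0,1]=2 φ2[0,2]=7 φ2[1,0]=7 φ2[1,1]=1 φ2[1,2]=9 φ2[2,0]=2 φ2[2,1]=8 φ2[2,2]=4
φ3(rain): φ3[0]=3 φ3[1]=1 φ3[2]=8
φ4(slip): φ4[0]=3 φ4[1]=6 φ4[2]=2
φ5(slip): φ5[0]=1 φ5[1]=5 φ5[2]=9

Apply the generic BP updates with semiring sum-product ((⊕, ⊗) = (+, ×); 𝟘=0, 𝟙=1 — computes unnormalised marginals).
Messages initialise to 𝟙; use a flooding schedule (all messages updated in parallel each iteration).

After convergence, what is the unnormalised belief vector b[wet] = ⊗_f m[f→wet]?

init: all messages = 𝟙 over 3 values
r1 m[φ0→cld] = [17, 10, 17]
r1 m[φ0→slip] = [16, 16, 12]
r1 m[φ1→slip] = [33, 47, 41]
r1 m[φ1→wind] = [38, 44, 39]
r1 m[φ1→wet] = [51, 38, 32]
r1 m[φ2→wind] = [15, 17, 14]
r1 m[φ2→rain] = [15, 11, 20]
r1 m[φ3→rain] = [3, 1, 8]
r1 m[φ4→slip] = [3, 6, 2]
r1 m[φ5→slip] = [1, 5, 9]
r1 m[cld→φ0] = [1, 1, 1]
r1 m[slip→φ0] = [1, 1, 1]
r1 m[slip→φ1] = [1, 1, 1]
r1 m[slip→φ4] = [1, 1, 1]
r1 m[slip→φ5] = [1, 1, 1]
r1 m[wind→φ1] = [1, 1, 1]
r1 m[wind→φ2] = [1, 1, 1]
r1 m[rain→φ2] = [1, 1, 1]
r1 m[rain→φ3] = [1, 1, 1]
r1 m[wet→φ1] = [1, 1, 1]
r2 m[φ0→cld] = [17, 10, 17]
r2 m[φ0→slip] = [16, 16, 12]
r2 m[φ1→slip] = [33, 47, 41]
r2 m[φ1→wind] = [38, 44, 39]
r2 m[φ1→wet] = [51, 38, 32]
r2 m[φ2→wind] = [15, 17, 14]
r2 m[φ2→rain] = [15, 11, 20]
r2 m[φ3→rain] = [3, 1, 8]
r2 m[φ4→slip] = [3, 6, 2]
r2 m[φ5→slip] = [1, 5, 9]
r2 m[cld→φ0] = [1, 1, 1]
r2 m[slip→φ0] = [99, 1410, 738]
r2 m[slip→φ1] = [48, 480, 216]
r2 m[slip→φ4] = [528, 3760, 4428]
r2 m[slip→φ5] = [1584, 4512, 984]
r2 m[wind→φ1] = [15, 17, 14]
r2 m[wind→φ2] = [38, 44, 39]
r2 m[rain→φ2] = [3, 1, 8]
r2 m[rain→φ3] = [15, 11, 20]
r2 m[wet→φ1] = [1, 1, 1]
r3 m[φ0→cld] = [12711, 8790, 11499]
r3 m[φ0→slip] = [16, 16, 12]
r3 m[φ1→slip] = [513, 722, 629]
r3 m[φ1→wind] = [9120, 11976, 11904]
r3 m[φ1→wet] = [195168, 164832, 147048]
r3 m[φ2→wind] = [76, 94, 46]
r3 m[φ2→rain] = [614, 432, 818]
r3 m[φ3→rain] = [3, 1, 8]
r3 m[φ4→slip] = [3, 6, 2]
r3 m[φ5→slip] = [1, 5, 9]
r3 m[cld→φ0] = [1, 1, 1]
r3 m[slip→φ0] = [99, 1410, 738]
r3 m[slip→φ1] = [48, 480, 216]
r3 m[slip→φ4] = [528, 3760, 4428]
r3 m[slip→φ5] = [1584, 4512, 984]
r3 m[wind→φ1] = [15, 17, 14]
r3 m[wind→φ2] = [38, 44, 39]
r3 m[rain→φ2] = [3, 1, 8]
r3 m[rain→φ3] = [15, 11, 20]
r3 m[wet→φ1] = [1, 1, 1]
r4 m[φ0→cld] = [12711, 8790, 11499]
r4 m[φ0→slip] = [16, 16, 12]
r4 m[φ1→slip] = [513, 722, 629]
r4 m[φ1→wind] = [9120, 11976, 11904]
r4 m[φ1→wet] = [195168, 164832, 147048]
r4 m[φ2→wind] = [76, 94, 46]
r4 m[φ2→rain] = [614, 432, 818]
r4 m[φ3→rain] = [3, 1, 8]
r4 m[φ4→slip] = [3, 6, 2]
r4 m[φ5→slip] = [1, 5, 9]
r4 m[cld→φ0] = [1, 1, 1]
r4 m[slip→φ0] = [1539, 21660, 11322]
r4 m[slip→φ1] = [48, 480, 216]
r4 m[slip→φ4] = [8208, 57760, 67932]
r4 m[slip→φ5] = [24624, 69312, 15096]
r4 m[wind→φ1] = [76, 94, 46]
r4 m[wind→φ2] = [9120, 11976, 11904]
r4 m[rain→φ2] = [3, 1, 8]
r4 m[rain→φ3] = [614, 432, 818]
r4 m[wet→φ1] = [1, 1, 1]
r5 m[φ0→cld] = [195249, 135006, 176793]
r5 m[φ0→slip] = [16, 16, 12]
r5 m[φ1→slip] = [2544, 3368, 2906]
r5 m[φ1→wind] = [9120, 11976, 11904]
r5 m[φ1→wet] = [928416, 731568, 706464]
r5 m[φ2→wind] = [76, 94, 46]
r5 m[φ2→rain] = [162360, 125448, 219240]
r5 m[φ3→rain] = [3, 1, 8]
r5 m[φ4→slip] = [3, 6, 2]
r5 m[φ5→slip] = [1, 5, 9]
r5 m[cld→φ0] = [1, 1, 1]
r5 m[slip→φ0] = [1539, 21660, 11322]
r5 m[slip→φ1] = [48, 480, 216]
r5 m[slip→φ4] = [8208, 57760, 67932]
r5 m[slip→φ5] = [24624, 69312, 15096]
r5 m[wind→φ1] = [76, 94, 46]
r5 m[wind→φ2] = [9120, 11976, 11904]
r5 m[rain→φ2] = [3, 1, 8]
r5 m[rain→φ3] = [614, 432, 818]
r5 m[wet→φ1] = [1, 1, 1]
r6 m[φ0→cld] = [195249, 135006, 176793]
r6 m[φ0→slip] = [16, 16, 12]
r6 m[φ1→slip] = [2544, 3368, 2906]
r6 m[φ1→wind] = [9120, 11976, 11904]
r6 m[φ1→wet] = [928416, 731568, 706464]
r6 m[φ2→wind] = [76, 94, 46]
r6 m[φ2→rain] = [162360, 125448, 219240]
r6 m[φ3→rain] = [3, 1, 8]
r6 m[φ4→slip] = [3, 6, 2]
r6 m[φ5→slip] = [1, 5, 9]
r6 m[cld→φ0] = [1, 1, 1]
r6 m[slip→φ0] = [7632, 101040, 52308]
r6 m[slip→φ1] = [48, 480, 216]
r6 m[slip→φ4] = [40704, 269440, 313848]
r6 m[slip→φ5] = [122112, 323328, 69744]
r6 m[wind→φ1] = [76, 94, 46]
r6 m[wind→φ2] = [9120, 11976, 11904]
r6 m[rain→φ2] = [3, 1, 8]
r6 m[rain→φ3] = [162360, 125448, 219240]
r6 m[wet→φ1] = [1, 1, 1]
r7 m[φ0→cld] = [909516, 628656, 828276]
r7 m[φ0→slip] = [16, 16, 12]
r7 m[φ1→slip] = [2544, 3368, 2906]
r7 m[φ1→wind] = [9120, 11976, 11904]
r7 m[φ1→wet] = [928416, 731568, 706464]
r7 m[φ2→wind] = [76, 94, 46]
r7 m[φ2→rain] = [162360, 125448, 219240]
r7 m[φ3→rain] = [3, 1, 8]
r7 m[φ4→slip] = [3, 6, 2]
r7 m[φ5→slip] = [1, 5, 9]
r7 m[cld→φ0] = [1, 1, 1]
r7 m[slip→φ0] = [7632, 101040, 52308]
r7 m[slip→φ1] = [48, 480, 216]
r7 m[slip→φ4] = [40704, 269440, 313848]
r7 m[slip→φ5] = [122112, 323328, 69744]
r7 m[wind→φ1] = [76, 94, 46]
r7 m[wind→φ2] = [9120, 11976, 11904]
r7 m[rain→φ2] = [3, 1, 8]
r7 m[rain→φ3] = [162360, 125448, 219240]
r7 m[wet→φ1] = [1, 1, 1]
r8 m[φ0→cld] = [909516, 628656, 828276]
r8 m[φ0→slip] = [16, 16, 12]
r8 m[φ1→slip] = [2544, 3368, 2906]
r8 m[φ1→wind] = [9120, 11976, 11904]
r8 m[φ1→wet] = [928416, 731568, 706464]
r8 m[φ2→wind] = [76, 94, 46]
r8 m[φ2→rain] = [162360, 125448, 219240]
r8 m[φ3→rain] = [3, 1, 8]
r8 m[φ4→slip] = [3, 6, 2]
r8 m[φ5→slip] = [1, 5, 9]
r8 m[cld→φ0] = [1, 1, 1]
r8 m[slip→φ0] = [7632, 101040, 52308]
r8 m[slip→φ1] = [48, 480, 216]
r8 m[slip→φ4] = [40704, 269440, 313848]
r8 m[slip→φ5] = [122112, 323328, 69744]
r8 m[wind→φ1] = [76, 94, 46]
r8 m[wind→φ2] = [9120, 11976, 11904]
r8 m[rain→φ2] = [3, 1, 8]
r8 m[rain→φ3] = [162360, 125448, 219240]
r8 m[wet→φ1] = [1, 1, 1]
fixed point reached at round 8
b[wet] = ⊗ incoming = [928416, 731568, 706464]

b[wet] = [928416, 731568, 706464]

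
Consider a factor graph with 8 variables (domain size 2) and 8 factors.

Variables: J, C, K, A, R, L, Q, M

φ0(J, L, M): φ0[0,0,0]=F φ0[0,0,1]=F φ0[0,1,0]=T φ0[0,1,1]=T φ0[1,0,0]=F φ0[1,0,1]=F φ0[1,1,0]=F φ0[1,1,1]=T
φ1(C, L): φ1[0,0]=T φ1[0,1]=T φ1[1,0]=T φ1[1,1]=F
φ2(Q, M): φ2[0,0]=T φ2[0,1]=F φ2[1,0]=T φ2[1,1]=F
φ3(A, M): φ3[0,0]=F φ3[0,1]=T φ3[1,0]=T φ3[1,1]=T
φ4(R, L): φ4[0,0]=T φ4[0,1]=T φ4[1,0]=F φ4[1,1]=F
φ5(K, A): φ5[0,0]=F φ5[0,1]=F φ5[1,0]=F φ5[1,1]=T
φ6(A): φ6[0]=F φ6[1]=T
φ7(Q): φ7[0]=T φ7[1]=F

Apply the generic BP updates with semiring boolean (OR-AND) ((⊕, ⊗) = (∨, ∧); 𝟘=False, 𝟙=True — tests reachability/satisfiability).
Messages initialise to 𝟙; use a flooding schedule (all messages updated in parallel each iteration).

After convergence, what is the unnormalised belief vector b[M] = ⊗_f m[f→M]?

init: all messages = 𝟙 over 2 values
r1 m[φ0→J] = [T, T]
r1 m[φ0→L] = [F, T]
r1 m[φ0→M] = [T, T]
r1 m[φ1→C] = [T, T]
r1 m[φ1→L] = [T, T]
r1 m[φ2→Q] = [T, T]
r1 m[φ2→M] = [T, F]
r1 m[φ3→A] = [T, T]
r1 m[φ3→M] = [T, T]
r1 m[φ4→R] = [T, F]
r1 m[φ4→L] = [T, T]
r1 m[φ5→K] = [F, T]
r1 m[φ5→A] = [F, T]
r1 m[φ6→A] = [F, T]
r1 m[φ7→Q] = [T, F]
r1 m[J→φ0] = [T, T]
r1 m[C→φ1] = [T, T]
r1 m[K→φ5] = [T, T]
r1 m[A→φ3] = [T, T]
r1 m[A→φ5] = [T, T]
r1 m[A→φ6] = [T, T]
r1 m[R→φ4] = [T, T]
r1 m[L→φ0] = [T, T]
r1 m[L→φ1] = [T, T]
r1 m[L→φ4] = [T, T]
r1 m[Q→φ2] = [T, T]
r1 m[Q→φ7] = [T, T]
r1 m[M→φ0] = [T, T]
r1 m[M→φ2] = [T, T]
r1 m[M→φ3] = [T, T]
r2 m[φ0→J] = [T, T]
r2 m[φ0→L] = [F, T]
r2 m[φ0→M] = [T, T]
r2 m[φ1→C] = [T, T]
r2 m[φ1→L] = [T, T]
r2 m[φ2→Q] = [T, T]
r2 m[φ2→M] = [T, F]
r2 m[φ3→A] = [T, T]
r2 m[φ3→M] = [T, T]
r2 m[φ4→R] = [T, F]
r2 m[φ4→L] = [T, T]
r2 m[φ5→K] = [F, T]
r2 m[φ5→A] = [F, T]
r2 m[φ6→A] = [F, T]
r2 m[φ7→Q] = [T, F]
r2 m[J→φ0] = [T, T]
r2 m[C→φ1] = [T, T]
r2 m[K→φ5] = [T, T]
r2 m[A→φ3] = [F, T]
r2 m[A→φ5] = [F, T]
r2 m[A→φ6] = [F, T]
r2 m[R→φ4] = [T, T]
r2 m[L→φ0] = [T, T]
r2 m[L→φ1] = [F, T]
r2 m[L→φ4] = [F, T]
r2 m[Q→φ2] = [T, F]
r2 m[Q→φ7] = [T, T]
r2 m[M→φ0] = [T, F]
r2 m[M→φ2] = [T, T]
r2 m[M→φ3] = [T, F]
r3 m[φ0→J] = [T, F]
r3 m[φ0→L] = [F, T]
r3 m[φ0→M] = [T, T]
r3 m[φ1→C] = [T, F]
r3 m[φ1→L] = [T, T]
r3 m[φ2→Q] = [T, T]
r3 m[φ2→M] = [T, F]
r3 m[φ3→A] = [F, T]
r3 m[φ3→M] = [T, T]
r3 m[φ4→R] = [T, F]
r3 m[φ4→L] = [T, T]
r3 m[φ5→K] = [F, T]
r3 m[φ5→A] = [F, T]
r3 m[φ6→A] = [F, T]
r3 m[φ7→Q] = [T, F]
r3 m[J→φ0] = [T, T]
r3 m[C→φ1] = [T, T]
r3 m[K→φ5] = [T, T]
r3 m[A→φ3] = [F, T]
r3 m[A→φ5] = [F, T]
r3 m[A→φ6] = [F, T]
r3 m[R→φ4] = [T, T]
r3 m[L→φ0] = [T, T]
r3 m[L→φ1] = [F, T]
r3 m[L→φ4] = [F, T]
r3 m[Q→φ2] = [T, F]
r3 m[Q→φ7] = [T, T]
r3 m[M→φ0] = [T, F]
r3 m[M→φ2] = [T, T]
r3 m[M→φ3] = [T, F]
r4 m[φ0→J] = [T, F]
r4 m[φ0→L] = [F, T]
r4 m[φ0→M] = [T, T]
r4 m[φ1→C] = [T, F]
r4 m[φ1→L] = [T, T]
r4 m[φ2→Q] = [T, T]
r4 m[φ2→M] = [T, F]
r4 m[φ3→A] = [F, T]
r4 m[φ3→M] = [T, T]
r4 m[φ4→R] = [T, F]
r4 m[φ4→L] = [T, T]
r4 m[φ5→K] = [F, T]
r4 m[φ5→A] = [F, T]
r4 m[φ6→A] = [F, T]
r4 m[φ7→Q] = [T, F]
r4 m[J→φ0] = [T, T]
r4 m[C→φ1] = [T, T]
r4 m[K→φ5] = [T, T]
r4 m[A→φ3] = [F, T]
r4 m[A→φ5] = [F, T]
r4 m[A→φ6] = [F, T]
r4 m[R→φ4] = [T, T]
r4 m[L→φ0] = [T, T]
r4 m[L→φ1] = [F, T]
r4 m[L→φ4] = [F, T]
r4 m[Q→φ2] = [T, F]
r4 m[Q→φ7] = [T, T]
r4 m[M→φ0] = [T, F]
r4 m[M→φ2] = [T, T]
r4 m[M→φ3] = [T, F]
fixed point reached at round 4
b[M] = ⊗ incoming = [T, F]

b[M] = [T, F]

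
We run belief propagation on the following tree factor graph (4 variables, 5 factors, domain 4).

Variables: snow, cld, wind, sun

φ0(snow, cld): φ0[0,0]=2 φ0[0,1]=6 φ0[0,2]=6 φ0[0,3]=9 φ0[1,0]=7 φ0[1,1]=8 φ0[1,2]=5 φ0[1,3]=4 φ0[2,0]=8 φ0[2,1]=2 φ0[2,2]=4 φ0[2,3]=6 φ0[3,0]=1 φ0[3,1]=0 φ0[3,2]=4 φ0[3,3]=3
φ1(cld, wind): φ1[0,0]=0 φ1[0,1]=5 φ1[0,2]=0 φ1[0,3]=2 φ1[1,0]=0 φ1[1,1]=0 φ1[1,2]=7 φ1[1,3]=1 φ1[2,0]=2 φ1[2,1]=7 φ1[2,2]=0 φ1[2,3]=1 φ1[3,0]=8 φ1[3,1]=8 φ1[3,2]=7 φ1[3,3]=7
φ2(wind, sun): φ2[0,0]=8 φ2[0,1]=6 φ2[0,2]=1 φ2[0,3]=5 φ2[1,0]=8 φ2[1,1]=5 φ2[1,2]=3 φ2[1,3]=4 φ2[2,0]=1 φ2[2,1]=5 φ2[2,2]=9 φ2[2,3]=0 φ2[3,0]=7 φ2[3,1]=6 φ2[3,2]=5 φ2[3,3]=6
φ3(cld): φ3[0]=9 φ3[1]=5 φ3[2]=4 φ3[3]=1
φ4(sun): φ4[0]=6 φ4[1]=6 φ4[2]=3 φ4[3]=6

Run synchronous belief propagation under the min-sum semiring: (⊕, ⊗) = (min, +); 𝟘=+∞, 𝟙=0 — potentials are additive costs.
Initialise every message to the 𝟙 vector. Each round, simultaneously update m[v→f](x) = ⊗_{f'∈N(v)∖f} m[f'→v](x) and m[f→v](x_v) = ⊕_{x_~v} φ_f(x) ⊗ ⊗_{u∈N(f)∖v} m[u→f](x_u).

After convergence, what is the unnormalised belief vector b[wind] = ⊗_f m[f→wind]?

init: all messages = 𝟙 over 4 values
r1 m[φ0→snow] = [2, 4, 2, 0]
r1 m[φ0→cld] = [1, 0, 4, 3]
r1 m[φ1→cld] = [0, 0, 0, 7]
r1 m[φ1→wind] = [0, 0, 0, 1]
r1 m[φ2→wind] = [1, 3, 0, 5]
r1 m[φ2→sun] = [1, 5, 1, 0]
r1 m[φ3→cld] = [9, 5, 4, 1]
r1 m[φ4→sun] = [6, 6, 3, 6]
r1 m[snow→φ0] = [0, 0, 0, 0]
r1 m[cld→φ0] = [0, 0, 0, 0]
r1 m[cld→φ1] = [0, 0, 0, 0]
r1 m[cld→φ3] = [0, 0, 0, 0]
r1 m[wind→φ1] = [0, 0, 0, 0]
r1 m[wind→φ2] = [0, 0, 0, 0]
r1 m[sun→φ2] = [0, 0, 0, 0]
r1 m[sun→φ4] = [0, 0, 0, 0]
r2 m[φ0→snow] = [2, 4, 2, 0]
r2 m[φ0→cld] = [1, 0, 4, 3]
r2 m[φ1→cld] = [0, 0, 0, 7]
r2 m[φ1→wind] = [0, 0, 0, 1]
r2 m[φ2→wind] = [1, 3, 0, 5]
r2 m[φ2→sun] = [1, 5, 1, 0]
r2 m[φ3→cld] = [9, 5, 4, 1]
r2 m[φ4→sun] = [6, 6, 3, 6]
r2 m[snow→φ0] = [0, 0, 0, 0]
r2 m[cld→φ0] = [9, 5, 4, 8]
r2 m[cld→φ1] = [10, 5, 8, 4]
r2 m[cld→φ3] = [1, 0, 4, 10]
r2 m[wind→φ1] = [1, 3, 0, 5]
r2 m[wind→φ2] = [0, 0, 0, 1]
r2 m[sun→φ2] = [6, 6, 3, 6]
r2 m[sun→φ4] = [1, 5, 1, 0]
r3 m[φ0→snow] = [10, 9, 7, 5]
r3 m[φ0→cld] = [1, 0, 4, 3]
r3 m[φ1→cld] = [0, 1, 0, 7]
r3 m[φ1→wind] = [5, 5, 8, 6]
r3 m[φ2→wind] = [4, 6, 6, 8]
r3 m[φ2→sun] = [1, 5, 1, 0]
r3 m[φ3→cld] = [9, 5, 4, 1]
r3 m[φ4→sun] = [6, 6, 3, 6]
r3 m[snow→φ0] = [0, 0, 0, 0]
r3 m[cld→φ0] = [9, 5, 4, 8]
r3 m[cld→φ1] = [10, 5, 8, 4]
r3 m[cld→φ3] = [1, 0, 4, 10]
r3 m[wind→φ1] = [1, 3, 0, 5]
r3 m[wind→φ2] = [0, 0, 0, 1]
r3 m[sun→φ2] = [6, 6, 3, 6]
r3 m[sun→φ4] = [1, 5, 1, 0]
r4 m[φ0→snow] = [10, 9, 7, 5]
r4 m[φ0→cld] = [1, 0, 4, 3]
r4 m[φ1→cld] = [0, 1, 0, 7]
r4 m[φ1→wind] = [5, 5, 8, 6]
r4 m[φ2→wind] = [4, 6, 6, 8]
r4 m[φ2→sun] = [1, 5, 1, 0]
r4 m[φ3→cld] = [9, 5, 4, 1]
r4 m[φ4→sun] = [6, 6, 3, 6]
r4 m[snow→φ0] = [0, 0, 0, 0]
r4 m[cld→φ0] = [9, 6, 4, 8]
r4 m[cld→φ1] = [10, 5, 8, 4]
r4 m[cld→φ3] = [1, 1, 4, 10]
r4 m[wind→φ1] = [4, 6, 6, 8]
r4 m[wind→φ2] = [5, 5, 8, 6]
r4 m[sun→φ2] = [6, 6, 3, 6]
r4 m[sun→φ4] = [1, 5, 1, 0]
r5 m[φ0→snow] = [10, 9, 8, 6]
r5 m[φ0→cld] = [1, 0, 4, 3]
r5 m[φ1→cld] = [4, 4, 6, 12]
r5 m[φ1→wind] = [5, 5, 8, 6]
r5 m[φ2→wind] = [4, 6, 6, 8]
r5 m[φ2→sun] = [9, 10, 6, 8]
r5 m[φ3→cld] = [9, 5, 4, 1]
r5 m[φ4→sun] = [6, 6, 3, 6]
r5 m[snow→φ0] = [0, 0, 0, 0]
r5 m[cld→φ0] = [9, 6, 4, 8]
r5 m[cld→φ1] = [10, 5, 8, 4]
r5 m[cld→φ3] = [1, 1, 4, 10]
r5 m[wind→φ1] = [4, 6, 6, 8]
r5 m[wind→φ2] = [5, 5, 8, 6]
r5 m[sun→φ2] = [6, 6, 3, 6]
r5 m[sun→φ4] = [1, 5, 1, 0]
r6 m[φ0→snow] = [10, 9, 8, 6]
r6 m[φ0→cld] = [1, 0, 4, 3]
r6 m[φ1→cld] = [4, 4, 6, 12]
r6 m[φ1→wind] = [5, 5, 8, 6]
r6 m[φ2→wind] = [4, 6, 6, 8]
r6 m[φ2→sun] = [9, 10, 6, 8]
r6 m[φ3→cld] = [9, 5, 4, 1]
r6 m[φ4→sun] = [6, 6, 3, 6]
r6 m[snow→φ0] = [0, 0, 0, 0]
r6 m[cld→φ0] = [13, 9, 10, 13]
r6 m[cld→φ1] = [10, 5, 8, 4]
r6 m[cld→φ3] = [5, 4, 10, 15]
r6 m[wind→φ1] = [4, 6, 6, 8]
r6 m[wind→φ2] = [5, 5, 8, 6]
r6 m[sun→φ2] = [6, 6, 3, 6]
r6 m[sun→φ4] = [9, 10, 6, 8]
r7 m[φ0→snow] = [15, 15, 11, 9]
r7 m[φ0→cld] = [1, 0, 4, 3]
r7 m[φ1→cld] = [4, 4, 6, 12]
r7 m[φ1→wind] = [5, 5, 8, 6]
r7 m[φ2→wind] = [4, 6, 6, 8]
r7 m[φ2→sun] = [9, 10, 6, 8]
r7 m[φ3→cld] = [9, 5, 4, 1]
r7 m[φ4→sun] = [6, 6, 3, 6]
r7 m[snow→φ0] = [0, 0, 0, 0]
r7 m[cld→φ0] = [13, 9, 10, 13]
r7 m[cld→φ1] = [10, 5, 8, 4]
r7 m[cld→φ3] = [5, 4, 10, 15]
r7 m[wind→φ1] = [4, 6, 6, 8]
r7 m[wind→φ2] = [5, 5, 8, 6]
r7 m[sun→φ2] = [6, 6, 3, 6]
r7 m[sun→φ4] = [9, 10, 6, 8]
r8 m[φ0→snow] = [15, 15, 11, 9]
r8 m[φ0→cld] = [1, 0, 4, 3]
r8 m[φ1→cld] = [4, 4, 6, 12]
r8 m[φ1→wind] = [5, 5, 8, 6]
r8 m[φ2→wind] = [4, 6, 6, 8]
r8 m[φ2→sun] = [9, 10, 6, 8]
r8 m[φ3→cld] = [9, 5, 4, 1]
r8 m[φ4→sun] = [6, 6, 3, 6]
r8 m[snow→φ0] = [0, 0, 0, 0]
r8 m[cld→φ0] = [13, 9, 10, 13]
r8 m[cld→φ1] = [10, 5, 8, 4]
r8 m[cld→φ3] = [5, 4, 10, 15]
r8 m[wind→φ1] = [4, 6, 6, 8]
r8 m[wind→φ2] = [5, 5, 8, 6]
r8 m[sun→φ2] = [6, 6, 3, 6]
r8 m[sun→φ4] = [9, 10, 6, 8]
fixed point reached at round 8
b[wind] = ⊗ incoming = [9, 11, 14, 14]

b[wind] = [9, 11, 14, 14]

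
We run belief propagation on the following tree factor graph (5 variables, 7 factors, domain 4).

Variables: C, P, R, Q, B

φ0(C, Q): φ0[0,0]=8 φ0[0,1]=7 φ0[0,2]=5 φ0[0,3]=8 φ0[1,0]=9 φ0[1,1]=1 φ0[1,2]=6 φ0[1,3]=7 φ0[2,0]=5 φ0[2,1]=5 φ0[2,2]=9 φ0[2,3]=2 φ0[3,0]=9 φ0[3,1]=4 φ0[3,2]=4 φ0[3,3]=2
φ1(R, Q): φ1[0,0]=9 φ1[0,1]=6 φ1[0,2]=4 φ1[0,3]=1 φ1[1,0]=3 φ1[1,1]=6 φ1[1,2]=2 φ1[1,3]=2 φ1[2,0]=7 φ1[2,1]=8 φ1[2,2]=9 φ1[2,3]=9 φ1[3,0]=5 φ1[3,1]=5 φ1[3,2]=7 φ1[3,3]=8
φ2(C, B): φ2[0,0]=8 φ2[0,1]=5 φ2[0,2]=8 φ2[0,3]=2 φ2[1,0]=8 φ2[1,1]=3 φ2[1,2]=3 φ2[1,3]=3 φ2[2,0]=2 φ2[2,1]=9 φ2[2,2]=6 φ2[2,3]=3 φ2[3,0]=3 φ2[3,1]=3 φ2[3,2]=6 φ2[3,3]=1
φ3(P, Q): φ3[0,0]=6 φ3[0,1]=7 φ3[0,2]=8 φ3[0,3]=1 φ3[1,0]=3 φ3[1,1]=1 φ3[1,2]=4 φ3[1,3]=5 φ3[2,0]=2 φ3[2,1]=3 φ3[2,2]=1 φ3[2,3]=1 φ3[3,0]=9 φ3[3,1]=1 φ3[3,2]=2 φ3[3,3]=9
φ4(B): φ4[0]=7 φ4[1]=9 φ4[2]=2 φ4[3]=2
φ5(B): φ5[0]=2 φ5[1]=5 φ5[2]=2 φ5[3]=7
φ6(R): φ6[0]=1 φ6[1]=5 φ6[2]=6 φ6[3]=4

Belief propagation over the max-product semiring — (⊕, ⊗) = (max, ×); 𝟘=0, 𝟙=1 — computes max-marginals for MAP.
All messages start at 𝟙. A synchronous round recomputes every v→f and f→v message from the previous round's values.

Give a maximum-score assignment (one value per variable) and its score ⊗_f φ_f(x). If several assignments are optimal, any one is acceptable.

init: all messages = 𝟙 over 4 values
r1 m[φ0→C] = [8, 9, 9, 9]
r1 m[φ0→Q] = [9, 7, 9, 8]
r1 m[φ1→R] = [9, 6, 9, 8]
r1 m[φ1→Q] = [9, 8, 9, 9]
r1 m[φ2→C] = [8, 8, 9, 6]
r1 m[φ2→B] = [8, 9, 8, 3]
r1 m[φ3→P] = [8, 5, 3, 9]
r1 m[φ3→Q] = [9, 7, 8, 9]
r1 m[φ4→B] = [7, 9, 2, 2]
r1 m[φ5→B] = [2, 5, 2, 7]
r1 m[φ6→R] = [1, 5, 6, 4]
r1 m[C→φ0] = [1, 1, 1, 1]
r1 m[C→φ2] = [1, 1, 1, 1]
r1 m[P→φ3] = [1, 1, 1, 1]
r1 m[R→φ1] = [1, 1, 1, 1]
r1 m[R→φ6] = [1, 1, 1, 1]
r1 m[Q→φ0] = [1, 1, 1, 1]
r1 m[Q→φ1] = [1, 1, 1, 1]
r1 m[Q→φ3] = [1, 1, 1, 1]
r1 m[B→φ2] = [1, 1, 1, 1]
r1 m[B→φ4] = [1, 1, 1, 1]
r1 m[B→φ5] = [1, 1, 1, 1]
r2 m[φ0→C] = [8, 9, 9, 9]
r2 m[φ0→Q] = [9, 7, 9, 8]
r2 m[φ1→R] = [9, 6, 9, 8]
r2 m[φ1→Q] = [9, 8, 9, 9]
r2 m[φ2→C] = [8, 8, 9, 6]
r2 m[φ2→B] = [8, 9, 8, 3]
r2 m[φ3→P] = [8, 5, 3, 9]
r2 m[φ3→Q] = [9, 7, 8, 9]
r2 m[φ4→B] = [7, 9, 2, 2]
r2 m[φ5→B] = [2, 5, 2, 7]
r2 m[φ6→R] = [1, 5, 6, 4]
r2 m[C→φ0] = [8, 8, 9, 6]
r2 m[C→φ2] = [8, 9, 9, 9]
r2 m[P→φ3] = [1, 1, 1, 1]
r2 m[R→φ1] = [1, 5, 6, 4]
r2 m[R→φ6] = [9, 6, 9, 8]
r2 m[Q→φ0] = [81, 56, 72, 81]
r2 m[Q→φ1] = [81, 49, 72, 72]
r2 m[Q→φ3] = [81, 56, 81, 72]
r2 m[B→φ2] = [14, 45, 4, 14]
r2 m[B→φ4] = [16, 45, 16, 21]
r2 m[B→φ5] = [56, 81, 16, 6]
r3 m[φ0→C] = [648, 729, 648, 729]
r3 m[φ0→Q] = [72, 56, 81, 64]
r3 m[φ1→R] = [729, 294, 648, 576]
r3 m[φ1→Q] = [42, 48, 54, 54]
r3 m[φ2→C] = [225, 135, 405, 135]
r3 m[φ2→B] = [72, 81, 64, 27]
r3 m[φ3→P] = [648, 360, 168, 729]
r3 m[φ3→Q] = [9, 7, 8, 9]
r3 m[φ4→B] = [7, 9, 2, 2]
r3 m[φ5→B] = [2, 5, 2, 7]
r3 m[φ6→R] = [1, 5, 6, 4]
r3 m[C→φ0] = [8, 8, 9, 6]
r3 m[C→φ2] = [8, 9, 9, 9]
r3 m[P→φ3] = [1, 1, 1, 1]
r3 m[R→φ1] = [1, 5, 6, 4]
r3 m[R→φ6] = [9, 6, 9, 8]
r3 m[Q→φ0] = [81, 56, 72, 81]
r3 m[Q→φ1] = [81, 49, 72, 72]
r3 m[Q→φ3] = [81, 56, 81, 72]
r3 m[B→φ2] = [14, 45, 4, 14]
r3 m[B→φ4] = [16, 45, 16, 21]
r3 m[B→φ5] = [56, 81, 16, 6]
r4 m[φ0→C] = [648, 729, 648, 729]
r4 m[φ0→Q] = [72, 56, 81, 64]
r4 m[φ1→R] = [729, 294, 648, 576]
r4 m[φ1→Q] = [42, 48, 54, 54]
r4 m[φ2→C] = [225, 135, 405, 135]
r4 m[φ2→B] = [72, 81, 64, 27]
r4 m[φ3→P] = [648, 360, 168, 729]
r4 m[φ3→Q] = [9, 7, 8, 9]
r4 m[φ4→B] = [7, 9, 2, 2]
r4 m[φ5→B] = [2, 5, 2, 7]
r4 m[φ6→R] = [1, 5, 6, 4]
r4 m[C→φ0] = [225, 135, 405, 135]
r4 m[C→φ2] = [648, 729, 648, 729]
r4 m[P→φ3] = [1, 1, 1, 1]
r4 m[R→φ1] = [1, 5, 6, 4]
r4 m[R→φ6] = [729, 294, 648, 576]
r4 m[Q→φ0] = [378, 336, 432, 486]
r4 m[Q→φ1] = [648, 392, 648, 576]
r4 m[Q→φ3] = [3024, 2688, 4374, 3456]
r4 m[B→φ2] = [14, 45, 4, 14]
r4 m[B→φ4] = [144, 405, 128, 189]
r4 m[B→φ5] = [504, 729, 128, 54]
r5 m[φ0→C] = [3888, 3402, 3888, 3402]
r5 m[φ0→Q] = [2025, 2025, 3645, 1800]
r5 m[φ1→R] = [5832, 2352, 5832, 4608]
r5 m[φ1→Q] = [42, 48, 54, 54]
r5 m[φ2→C] = [225, 135, 405, 135]
r5 m[φ2→B] = [5832, 5832, 5184, 2187]
r5 m[φ3→P] = [34992, 17496, 8064, 31104]
r5 m[φ3→Q] = [9, 7, 8, 9]
r5 m[φ4→B] = [7, 9, 2, 2]
r5 m[φ5→B] = [2, 5, 2, 7]
r5 m[φ6→R] = [1, 5, 6, 4]
r5 m[C→φ0] = [225, 135, 405, 135]
r5 m[C→φ2] = [648, 729, 648, 729]
r5 m[P→φ3] = [1, 1, 1, 1]
r5 m[R→φ1] = [1, 5, 6, 4]
r5 m[R→φ6] = [729, 294, 648, 576]
r5 m[Q→φ0] = [378, 336, 432, 486]
r5 m[Q→φ1] = [648, 392, 648, 576]
r5 m[Q→φ3] = [3024, 2688, 4374, 3456]
r5 m[B→φ2] = [14, 45, 4, 14]
r5 m[B→φ4] = [144, 405, 128, 189]
r5 m[B→φ5] = [504, 729, 128, 54]
r6 m[φ0→C] = [3888, 3402, 3888, 3402]
r6 m[φ0→Q] = [2025, 2025, 3645, 1800]
r6 m[φ1→R] = [5832, 2352, 5832, 4608]
r6 m[φ1→Q] = [42, 48, 54, 54]
r6 m[φ2→C] = [225, 135, 405, 135]
r6 m[φ2→B] = [5832, 5832, 5184, 2187]
r6 m[φ3→P] = [34992, 17496, 8064, 31104]
r6 m[φ3→Q] = [9, 7, 8, 9]
r6 m[φ4→B] = [7, 9, 2, 2]
r6 m[φ5→B] = [2, 5, 2, 7]
r6 m[φ6→R] = [1, 5, 6, 4]
r6 m[C→φ0] = [225, 135, 405, 135]
r6 m[C→φ2] = [3888, 3402, 3888, 3402]
r6 m[P→φ3] = [1, 1, 1, 1]
r6 m[R→φ1] = [1, 5, 6, 4]
r6 m[R→φ6] = [5832, 2352, 5832, 4608]
r6 m[Q→φ0] = [378, 336, 432, 486]
r6 m[Q→φ1] = [18225, 14175, 29160, 16200]
r6 m[Q→φ3] = [85050, 97200, 196830, 97200]
r6 m[B→φ2] = [14, 45, 4, 14]
r6 m[B→φ4] = [11664, 29160, 10368, 15309]
r6 m[B→φ5] = [40824, 52488, 10368, 4374]
r7 m[φ0→C] = [3888, 3402, 3888, 3402]
r7 m[φ0→Q] = [2025, 2025, 3645, 1800]
r7 m[φ1→R] = [164025, 85050, 262440, 204120]
r7 m[φ1→Q] = [42, 48, 54, 54]
r7 m[φ2→C] = [225, 135, 405, 135]
r7 m[φ2→B] = [31104, 34992, 31104, 11664]
r7 m[φ3→P] = [1574640, 787320, 291600, 874800]
r7 m[φ3→Q] = [9, 7, 8, 9]
r7 m[φ4→B] = [7, 9, 2, 2]
r7 m[φ5→B] = [2, 5, 2, 7]
r7 m[φ6→R] = [1, 5, 6, 4]
r7 m[C→φ0] = [225, 135, 405, 135]
r7 m[C→φ2] = [3888, 3402, 3888, 3402]
r7 m[P→φ3] = [1, 1, 1, 1]
r7 m[R→φ1] = [1, 5, 6, 4]
r7 m[R→φ6] = [5832, 2352, 5832, 4608]
r7 m[Q→φ0] = [378, 336, 432, 486]
r7 m[Q→φ1] = [18225, 14175, 29160, 16200]
r7 m[Q→φ3] = [85050, 97200, 196830, 97200]
r7 m[B→φ2] = [14, 45, 4, 14]
r7 m[B→φ4] = [11664, 29160, 10368, 15309]
r7 m[B→φ5] = [40824, 52488, 10368, 4374]
r8 m[φ0→C] = [3888, 3402, 3888, 3402]
r8 m[φ0→Q] = [2025, 2025, 3645, 1800]
r8 m[φ1→R] = [164025, 85050, 262440, 204120]
r8 m[φ1→Q] = [42, 48, 54, 54]
r8 m[φ2→C] = [225, 135, 405, 135]
r8 m[φ2→B] = [31104, 34992, 31104, 11664]
r8 m[φ3→P] = [1574640, 787320, 291600, 874800]
r8 m[φ3→Q] = [9, 7, 8, 9]
r8 m[φ4→B] = [7, 9, 2, 2]
r8 m[φ5→B] = [2, 5, 2, 7]
r8 m[φ6→R] = [1, 5, 6, 4]
r8 m[C→φ0] = [225, 135, 405, 135]
r8 m[C→φ2] = [3888, 3402, 3888, 3402]
r8 m[P→φ3] = [1, 1, 1, 1]
r8 m[R→φ1] = [1, 5, 6, 4]
r8 m[R→φ6] = [164025, 85050, 262440, 204120]
r8 m[Q→φ0] = [378, 336, 432, 486]
r8 m[Q→φ1] = [18225, 14175, 29160, 16200]
r8 m[Q→φ3] = [85050, 97200, 196830, 97200]
r8 m[B→φ2] = [14, 45, 4, 14]
r8 m[B→φ4] = [62208, 174960, 62208, 81648]
r8 m[B→φ5] = [217728, 314928, 62208, 23328]
r9 m[φ0→C] = [3888, 3402, 3888, 3402]
r9 m[φ0→Q] = [2025, 2025, 3645, 1800]
r9 m[φ1→R] = [164025, 85050, 262440, 204120]
r9 m[φ1→Q] = [42, 48, 54, 54]
r9 m[φ2→C] = [225, 135, 405, 135]
r9 m[φ2→B] = [31104, 34992, 31104, 11664]
r9 m[φ3→P] = [1574640, 787320, 291600, 874800]
r9 m[φ3→Q] = [9, 7, 8, 9]
r9 m[φ4→B] = [7, 9, 2, 2]
r9 m[φ5→B] = [2, 5, 2, 7]
r9 m[φ6→R] = [1, 5, 6, 4]
r9 m[C→φ0] = [225, 135, 405, 135]
r9 m[C→φ2] = [3888, 3402, 3888, 3402]
r9 m[P→φ3] = [1, 1, 1, 1]
r9 m[R→φ1] = [1, 5, 6, 4]
r9 m[R→φ6] = [164025, 85050, 262440, 204120]
r9 m[Q→φ0] = [378, 336, 432, 486]
r9 m[Q→φ1] = [18225, 14175, 29160, 16200]
r9 m[Q→φ3] = [85050, 97200, 196830, 97200]
r9 m[B→φ2] = [14, 45, 4, 14]
r9 m[B→φ4] = [62208, 174960, 62208, 81648]
r9 m[B→φ5] = [217728, 314928, 62208, 23328]
fixed point reached at round 9
traceback from C: (C=2, P=0, R=2, Q=2, B=1), score=1574640

assignment: (C=2, P=0, R=2, Q=2, B=1); score = 1574640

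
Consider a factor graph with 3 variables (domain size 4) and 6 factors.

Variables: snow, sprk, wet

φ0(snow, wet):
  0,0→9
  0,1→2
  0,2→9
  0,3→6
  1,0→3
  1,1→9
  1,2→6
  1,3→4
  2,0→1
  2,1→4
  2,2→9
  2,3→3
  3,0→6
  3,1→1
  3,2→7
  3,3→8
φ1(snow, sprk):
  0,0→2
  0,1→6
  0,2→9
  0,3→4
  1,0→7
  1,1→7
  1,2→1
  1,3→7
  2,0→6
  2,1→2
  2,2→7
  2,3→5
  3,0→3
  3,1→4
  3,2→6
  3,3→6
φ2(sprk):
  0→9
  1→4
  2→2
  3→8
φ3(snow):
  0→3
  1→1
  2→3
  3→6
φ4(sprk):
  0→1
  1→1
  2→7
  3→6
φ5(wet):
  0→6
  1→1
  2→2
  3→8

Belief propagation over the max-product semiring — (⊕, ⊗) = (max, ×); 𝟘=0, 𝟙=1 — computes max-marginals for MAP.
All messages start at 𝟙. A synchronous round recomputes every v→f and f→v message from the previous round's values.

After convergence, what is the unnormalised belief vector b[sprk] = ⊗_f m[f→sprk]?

b[sprk] = [10368, 6144, 32256, 110592]

init: all messages = 𝟙 over 4 values
r1 m[φ0→snow] = [9, 9, 9, 8]
r1 m[φ0→wet] = [9, 9, 9, 8]
r1 m[φ1→snow] = [9, 7, 7, 6]
r1 m[φ1→sprk] = [7, 7, 9, 7]
r1 m[φ2→sprk] = [9, 4, 2, 8]
r1 m[φ3→snow] = [3, 1, 3, 6]
r1 m[φ4→sprk] = [1, 1, 7, 6]
r1 m[φ5→wet] = [6, 1, 2, 8]
r1 m[snow→φ0] = [1, 1, 1, 1]
r1 m[snow→φ1] = [1, 1, 1, 1]
r1 m[snow→φ3] = [1, 1, 1, 1]
r1 m[sprk→φ1] = [1, 1, 1, 1]
r1 m[sprk→φ2] = [1, 1, 1, 1]
r1 m[sprk→φ4] = [1, 1, 1, 1]
r1 m[wet→φ0] = [1, 1, 1, 1]
r1 m[wet→φ5] = [1, 1, 1, 1]
r2 m[φ0→snow] = [9, 9, 9, 8]
r2 m[φ0→wet] = [9, 9, 9, 8]
r2 m[φ1→snow] = [9, 7, 7, 6]
r2 m[φ1→sprk] = [7, 7, 9, 7]
r2 m[φ2→sprk] = [9, 4, 2, 8]
r2 m[φ3→snow] = [3, 1, 3, 6]
r2 m[φ4→sprk] = [1, 1, 7, 6]
r2 m[φ5→wet] = [6, 1, 2, 8]
r2 m[snow→φ0] = [27, 7, 21, 36]
r2 m[snow→φ1] = [27, 9, 27, 48]
r2 m[snow→φ3] = [81, 63, 63, 48]
r2 m[sprk→φ1] = [9, 4, 14, 48]
r2 m[sprk→φ2] = [7, 7, 63, 42]
r2 m[sprk→φ4] = [63, 28, 18, 56]
r2 m[wet→φ0] = [6, 1, 2, 8]
r2 m[wet→φ5] = [9, 9, 9, 8]
r3 m[φ0→snow] = [54, 32, 24, 64]
r3 m[φ0→wet] = [243, 84, 252, 288]
r3 m[φ1→snow] = [192, 336, 240, 288]
r3 m[φ1→sprk] = [162, 192, 288, 288]
r3 m[φ2→sprk] = [9, 4, 2, 8]
r3 m[φ3→snow] = [3, 1, 3, 6]
r3 m[φ4→sprk] = [1, 1, 7, 6]
r3 m[φ5→wet] = [6, 1, 2, 8]
r3 m[snow→φ0] = [27, 7, 21, 36]
r3 m[snow→φ1] = [27, 9, 27, 48]
r3 m[snow→φ3] = [81, 63, 63, 48]
r3 m[sprk→φ1] = [9, 4, 14, 48]
r3 m[sprk→φ2] = [7, 7, 63, 42]
r3 m[sprk→φ4] = [63, 28, 18, 56]
r3 m[wet→φ0] = [6, 1, 2, 8]
r3 m[wet→φ5] = [9, 9, 9, 8]
r4 m[φ0→snow] = [54, 32, 24, 64]
r4 m[φ0→wet] = [243, 84, 252, 288]
r4 m[φ1→snow] = [192, 336, 240, 288]
r4 m[φ1→sprk] = [162, 192, 288, 288]
r4 m[φ2→sprk] = [9, 4, 2, 8]
r4 m[φ3→snow] = [3, 1, 3, 6]
r4 m[φ4→sprk] = [1, 1, 7, 6]
r4 m[φ5→wet] = [6, 1, 2, 8]
r4 m[snow→φ0] = [576, 336, 720, 1728]
r4 m[snow→φ1] = [162, 32, 72, 384]
r4 m[snow→φ3] = [10368, 10752, 5760, 18432]
r4 m[sprk→φ1] = [9, 4, 14, 48]
r4 m[sprk→φ2] = [162, 192, 2016, 1728]
r4 m[sprk→φ4] = [1458, 768, 576, 2304]
r4 m[wet→φ0] = [6, 1, 2, 8]
r4 m[wet→φ5] = [243, 84, 252, 288]
r5 m[φ0→snow] = [54, 32, 24, 64]
r5 m[φ0→wet] = [10368, 3024, 12096, 13824]
r5 m[φ1→snow] = [192, 336, 240, 288]
r5 m[φ1→sprk] = [1152, 1536, 2304, 2304]
r5 m[φ2→sprk] = [9, 4, 2, 8]
r5 m[φ3→snow] = [3, 1, 3, 6]
r5 m[φ4→sprk] = [1, 1, 7, 6]
r5 m[φ5→wet] = [6, 1, 2, 8]
r5 m[snow→φ0] = [576, 336, 720, 1728]
r5 m[snow→φ1] = [162, 32, 72, 384]
r5 m[snow→φ3] = [10368, 10752, 5760, 18432]
r5 m[sprk→φ1] = [9, 4, 14, 48]
r5 m[sprk→φ2] = [162, 192, 2016, 1728]
r5 m[sprk→φ4] = [1458, 768, 576, 2304]
r5 m[wet→φ0] = [6, 1, 2, 8]
r5 m[wet→φ5] = [243, 84, 252, 288]
r6 m[φ0→snow] = [54, 32, 24, 64]
r6 m[φ0→wet] = [10368, 3024, 12096, 13824]
r6 m[φ1→snow] = [192, 336, 240, 288]
r6 m[φ1→sprk] = [1152, 1536, 2304, 2304]
r6 m[φ2→sprk] = [9, 4, 2, 8]
r6 m[φ3→snow] = [3, 1, 3, 6]
r6 m[φ4→sprk] = [1, 1, 7, 6]
r6 m[φ5→wet] = [6, 1, 2, 8]
r6 m[snow→φ0] = [576, 336, 720, 1728]
r6 m[snow→φ1] = [162, 32, 72, 384]
r6 m[snow→φ3] = [10368, 10752, 5760, 18432]
r6 m[sprk→φ1] = [9, 4, 14, 48]
r6 m[sprk→φ2] = [1152, 1536, 16128, 13824]
r6 m[sprk→φ4] = [10368, 6144, 4608, 18432]
r6 m[wet→φ0] = [6, 1, 2, 8]
r6 m[wet→φ5] = [10368, 3024, 12096, 13824]
r7 m[φ0→snow] = [54, 32, 24, 64]
r7 m[φ0→wet] = [10368, 3024, 12096, 13824]
r7 m[φ1→snow] = [192, 336, 240, 288]
r7 m[φ1→sprk] = [1152, 1536, 2304, 2304]
r7 m[φ2→sprk] = [9, 4, 2, 8]
r7 m[φ3→snow] = [3, 1, 3, 6]
r7 m[φ4→sprk] = [1, 1, 7, 6]
r7 m[φ5→wet] = [6, 1, 2, 8]
r7 m[snow→φ0] = [576, 336, 720, 1728]
r7 m[snow→φ1] = [162, 32, 72, 384]
r7 m[snow→φ3] = [10368, 10752, 5760, 18432]
r7 m[sprk→φ1] = [9, 4, 14, 48]
r7 m[sprk→φ2] = [1152, 1536, 16128, 13824]
r7 m[sprk→φ4] = [10368, 6144, 4608, 18432]
r7 m[wet→φ0] = [6, 1, 2, 8]
r7 m[wet→φ5] = [10368, 3024, 12096, 13824]
fixed point reached at round 7
b[sprk] = ⊗ incoming = [10368, 6144, 32256, 110592]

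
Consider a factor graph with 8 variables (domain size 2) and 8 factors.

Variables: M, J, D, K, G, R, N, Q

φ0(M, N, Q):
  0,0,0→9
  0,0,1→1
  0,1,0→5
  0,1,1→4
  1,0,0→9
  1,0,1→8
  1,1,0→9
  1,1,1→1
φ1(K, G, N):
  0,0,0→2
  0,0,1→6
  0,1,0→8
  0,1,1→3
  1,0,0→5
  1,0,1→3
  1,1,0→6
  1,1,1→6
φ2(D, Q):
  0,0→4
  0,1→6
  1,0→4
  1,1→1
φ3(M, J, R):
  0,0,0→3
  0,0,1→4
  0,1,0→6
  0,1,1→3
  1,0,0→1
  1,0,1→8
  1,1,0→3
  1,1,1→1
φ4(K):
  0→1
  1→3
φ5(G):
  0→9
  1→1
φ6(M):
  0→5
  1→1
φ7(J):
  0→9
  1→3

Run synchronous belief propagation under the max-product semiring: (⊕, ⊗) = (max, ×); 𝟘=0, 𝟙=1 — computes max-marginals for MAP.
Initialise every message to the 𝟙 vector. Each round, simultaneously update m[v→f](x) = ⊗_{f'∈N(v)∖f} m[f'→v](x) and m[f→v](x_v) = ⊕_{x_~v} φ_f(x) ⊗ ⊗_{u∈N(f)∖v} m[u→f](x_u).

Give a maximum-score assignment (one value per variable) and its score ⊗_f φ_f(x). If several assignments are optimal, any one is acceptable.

init: all messages = 𝟙 over 2 values
r1 m[φ0→M] = [9, 9]
r1 m[φ0→N] = [9, 9]
r1 m[φ0→Q] = [9, 8]
r1 m[φ1→K] = [8, 6]
r1 m[φ1→G] = [6, 8]
r1 m[φ1→N] = [8, 6]
r1 m[φ2→D] = [6, 4]
r1 m[φ2→Q] = [4, 6]
r1 m[φ3→M] = [6, 8]
r1 m[φ3→J] = [8, 6]
r1 m[φ3→R] = [6, 8]
r1 m[φ4→K] = [1, 3]
r1 m[φ5→G] = [9, 1]
r1 m[φ6→M] = [5, 1]
r1 m[φ7→J] = [9, 3]
r1 m[M→φ0] = [1, 1]
r1 m[M→φ3] = [1, 1]
r1 m[M→φ6] = [1, 1]
r1 m[J→φ3] = [1, 1]
r1 m[J→φ7] = [1, 1]
r1 m[D→φ2] = [1, 1]
r1 m[K→φ1] = [1, 1]
r1 m[K→φ4] = [1, 1]
r1 m[G→φ1] = [1, 1]
r1 m[G→φ5] = [1, 1]
r1 m[R→φ3] = [1, 1]
r1 m[N→φ0] = [1, 1]
r1 m[N→φ1] = [1, 1]
r1 m[Q→φ0] = [1, 1]
r1 m[Q→φ2] = [1, 1]
r2 m[φ0→M] = [9, 9]
r2 m[φ0→N] = [9, 9]
r2 m[φ0→Q] = [9, 8]
r2 m[φ1→K] = [8, 6]
r2 m[φ1→G] = [6, 8]
r2 m[φ1→N] = [8, 6]
r2 m[φ2→D] = [6, 4]
r2 m[φ2→Q] = [4, 6]
r2 m[φ3→M] = [6, 8]
r2 m[φ3→J] = [8, 6]
r2 m[φ3→R] = [6, 8]
r2 m[φ4→K] = [1, 3]
r2 m[φ5→G] = [9, 1]
r2 m[φ6→M] = [5, 1]
r2 m[φ7→J] = [9, 3]
r2 m[M→φ0] = [30, 8]
r2 m[M→φ3] = [45, 9]
r2 m[M→φ6] = [54, 72]
r2 m[J→φ3] = [9, 3]
r2 m[J→φ7] = [8, 6]
r2 m[D→φ2] = [1, 1]
r2 m[K→φ1] = [1, 3]
r2 m[K→φ4] = [8, 6]
r2 m[G→φ1] = [9, 1]
r2 m[G→φ5] = [6, 8]
r2 m[R→φ3] = [1, 1]
r2 m[N→φ0] = [8, 6]
r2 m[N→φ1] = [9, 9]
r2 m[Q→φ0] = [4, 6]
r2 m[Q→φ2] = [9, 8]
r3 m[φ0→M] = [288, 384]
r3 m[φ0→N] = [1080, 720]
r3 m[φ0→Q] = [2160, 720]
r3 m[φ1→K] = [486, 405]
r3 m[φ1→G] = [135, 162]
r3 m[φ1→N] = [135, 81]
r3 m[φ2→D] = [48, 36]
r3 m[φ2→Q] = [4, 6]
r3 m[φ3→M] = [36, 72]
r3 m[φ3→J] = [180, 270]
r3 m[φ3→R] = [1215, 1620]
r3 m[φ4→K] = [1, 3]
r3 m[φ5→G] = [9, 1]
r3 m[φ6→M] = [5, 1]
r3 m[φ7→J] = [9, 3]
r3 m[M→φ0] = [30, 8]
r3 m[M→φ3] = [45, 9]
r3 m[M→φ6] = [54, 72]
r3 m[J→φ3] = [9, 3]
r3 m[J→φ7] = [8, 6]
r3 m[D→φ2] = [1, 1]
r3 m[K→φ1] = [1, 3]
r3 m[K→φ4] = [8, 6]
r3 m[G→φ1] = [9, 1]
r3 m[G→φ5] = [6, 8]
r3 m[R→φ3] = [1, 1]
r3 m[N→φ0] = [8, 6]
r3 m[N→φ1] = [9, 9]
r3 m[Q→φ0] = [4, 6]
r3 m[Q→φ2] = [9, 8]
r4 m[φ0→M] = [288, 384]
r4 m[φ0→N] = [1080, 720]
r4 m[φ0→Q] = [2160, 720]
r4 m[φ1→K] = [486, 405]
r4 m[φ1→G] = [135, 162]
r4 m[φ1→N] = [135, 81]
r4 m[φ2→D] = [48, 36]
r4 m[φ2→Q] = [4, 6]
r4 m[φ3→M] = [36, 72]
r4 m[φ3→J] = [180, 270]
r4 m[φ3→R] = [1215, 1620]
r4 m[φ4→K] = [1, 3]
r4 m[φ5→G] = [9, 1]
r4 m[φ6→M] = [5, 1]
r4 m[φ7→J] = [9, 3]
r4 m[M→φ0] = [180, 72]
r4 m[M→φ3] = [1440, 384]
r4 m[M→φ6] = [10368, 27648]
r4 m[J→φ3] = [9, 3]
r4 m[J→φ7] = [180, 270]
r4 m[D→φ2] = [1, 1]
r4 m[K→φ1] = [1, 3]
r4 m[K→φ4] = [486, 405]
r4 m[G→φ1] = [9, 1]
r4 m[G→φ5] = [135, 162]
r4 m[R→φ3] = [1, 1]
r4 m[N→φ0] = [135, 81]
r4 m[N→φ1] = [1080, 720]
r4 m[Q→φ0] = [4, 6]
r4 m[Q→φ2] = [2160, 720]
r5 m[φ0→M] = [4860, 6480]
r5 m[φ0→N] = [6480, 4320]
r5 m[φ0→Q] = [218700, 77760]
r5 m[φ1→K] = [38880, 48600]
r5 m[φ1→G] = [16200, 19440]
r5 m[φ1→N] = [135, 81]
r5 m[φ2→D] = [8640, 8640]
r5 m[φ2→Q] = [4, 6]
r5 m[φ3→M] = [36, 72]
r5 m[φ3→J] = [5760, 8640]
r5 m[φ3→R] = [38880, 51840]
r5 m[φ4→K] = [1, 3]
r5 m[φ5→G] = [9, 1]
r5 m[φ6→M] = [5, 1]
r5 m[φ7→J] = [9, 3]
r5 m[M→φ0] = [180, 72]
r5 m[M→φ3] = [1440, 384]
r5 m[M→φ6] = [10368, 27648]
r5 m[J→φ3] = [9, 3]
r5 m[J→φ7] = [180, 270]
r5 m[D→φ2] = [1, 1]
r5 m[K→φ1] = [1, 3]
r5 m[K→φ4] = [486, 405]
r5 m[G→φ1] = [9, 1]
r5 m[G→φ5] = [135, 162]
r5 m[R→φ3] = [1, 1]
r5 m[N→φ0] = [135, 81]
r5 m[N→φ1] = [1080, 720]
r5 m[Q→φ0] = [4, 6]
r5 m[Q→φ2] = [2160, 720]
r6 m[φ0→M] = [4860, 6480]
r6 m[φ0→N] = [6480, 4320]
r6 m[φ0→Q] = [218700, 77760]
r6 m[φ1→K] = [38880, 48600]
r6 m[φ1→G] = [16200, 19440]
r6 m[φ1→N] = [135, 81]
r6 m[φ2→D] = [8640, 8640]
r6 m[φ2→Q] = [4, 6]
r6 m[φ3→M] = [36, 72]
r6 m[φ3→J] = [5760, 8640]
r6 m[φ3→R] = [38880, 51840]
r6 m[φ4→K] = [1, 3]
r6 m[φ5→G] = [9, 1]
r6 m[φ6→M] = [5, 1]
r6 m[φ7→J] = [9, 3]
r6 m[M→φ0] = [180, 72]
r6 m[M→φ3] = [24300, 6480]
r6 m[M→φ6] = [174960, 466560]
r6 m[J→φ3] = [9, 3]
r6 m[J→φ7] = [5760, 8640]
r6 m[D→φ2] = [1, 1]
r6 m[K→φ1] = [1, 3]
r6 m[K→φ4] = [38880, 48600]
r6 m[G→φ1] = [9, 1]
r6 m[G→φ5] = [16200, 19440]
r6 m[R→φ3] = [1, 1]
r6 m[N→φ0] = [135, 81]
r6 m[N→φ1] = [6480, 4320]
r6 m[Q→φ0] = [4, 6]
r6 m[Q→φ2] = [218700, 77760]
r7 m[φ0→M] = [4860, 6480]
r7 m[φ0→N] = [6480, 4320]
r7 m[φ0→Q] = [218700, 77760]
r7 m[φ1→K] = [233280, 291600]
r7 m[φ1→G] = [97200, 116640]
r7 m[φ1→N] = [135, 81]
r7 m[φ2→D] = [874800, 874800]
r7 m[φ2→Q] = [4, 6]
r7 m[φ3→M] = [36, 72]
r7 m[φ3→J] = [97200, 145800]
r7 m[φ3→R] = [656100, 874800]
r7 m[φ4→K] = [1, 3]
r7 m[φ5→G] = [9, 1]
r7 m[φ6→M] = [5, 1]
r7 m[φ7→J] = [9, 3]
r7 m[M→φ0] = [180, 72]
r7 m[M→φ3] = [24300, 6480]
r7 m[M→φ6] = [174960, 466560]
r7 m[J→φ3] = [9, 3]
r7 m[J→φ7] = [5760, 8640]
r7 m[D→φ2] = [1, 1]
r7 m[K→φ1] = [1, 3]
r7 m[K→φ4] = [38880, 48600]
r7 m[G→φ1] = [9, 1]
r7 m[G→φ5] = [16200, 19440]
r7 m[R→φ3] = [1, 1]
r7 m[N→φ0] = [135, 81]
r7 m[N→φ1] = [6480, 4320]
r7 m[Q→φ0] = [4, 6]
r7 m[Q→φ2] = [218700, 77760]
r8 m[φ0→M] = [4860, 6480]
r8 m[φ0→N] = [6480, 4320]
r8 m[φ0→Q] = [218700, 77760]
r8 m[φ1→K] = [233280, 291600]
r8 m[φ1→G] = [97200, 116640]
r8 m[φ1→N] = [135, 81]
r8 m[φ2→D] = [874800, 874800]
r8 m[φ2→Q] = [4, 6]
r8 m[φ3→M] = [36, 72]
r8 m[φ3→J] = [97200, 145800]
r8 m[φ3→R] = [656100, 874800]
r8 m[φ4→K] = [1, 3]
r8 m[φ5→G] = [9, 1]
r8 m[φ6→M] = [5, 1]
r8 m[φ7→J] = [9, 3]
r8 m[M→φ0] = [180, 72]
r8 m[M→φ3] = [24300, 6480]
r8 m[M→φ6] = [174960, 466560]
r8 m[J→φ3] = [9, 3]
r8 m[J→φ7] = [97200, 145800]
r8 m[D→φ2] = [1, 1]
r8 m[K→φ1] = [1, 3]
r8 m[K→φ4] = [233280, 291600]
r8 m[G→φ1] = [9, 1]
r8 m[G→φ5] = [97200, 116640]
r8 m[R→φ3] = [1, 1]
r8 m[N→φ0] = [135, 81]
r8 m[N→φ1] = [6480, 4320]
r8 m[Q→φ0] = [4, 6]
r8 m[Q→φ2] = [218700, 77760]
r9 m[φ0→M] = [4860, 6480]
r9 m[φ0→N] = [6480, 4320]
r9 m[φ0→Q] = [218700, 77760]
r9 m[φ1→K] = [233280, 291600]
r9 m[φ1→G] = [97200, 116640]
r9 m[φ1→N] = [135, 81]
r9 m[φ2→D] = [874800, 874800]
r9 m[φ2→Q] = [4, 6]
r9 m[φ3→M] = [36, 72]
r9 m[φ3→J] = [97200, 145800]
r9 m[φ3→R] = [656100, 874800]
r9 m[φ4→K] = [1, 3]
r9 m[φ5→G] = [9, 1]
r9 m[φ6→M] = [5, 1]
r9 m[φ7→J] = [9, 3]
r9 m[M→φ0] = [180, 72]
r9 m[M→φ3] = [24300, 6480]
r9 m[M→φ6] = [174960, 466560]
r9 m[J→φ3] = [9, 3]
r9 m[J→φ7] = [97200, 145800]
r9 m[D→φ2] = [1, 1]
r9 m[K→φ1] = [1, 3]
r9 m[K→φ4] = [233280, 291600]
r9 m[G→φ1] = [9, 1]
r9 m[G→φ5] = [97200, 116640]
r9 m[R→φ3] = [1, 1]
r9 m[N→φ0] = [135, 81]
r9 m[N→φ1] = [6480, 4320]
r9 m[Q→φ0] = [4, 6]
r9 m[Q→φ2] = [218700, 77760]
fixed point reached at round 9
traceback from M: (M=0, J=0, D=0, K=1, G=0, R=1, N=0, Q=0), score=874800

assignment: (M=0, J=0, D=0, K=1, G=0, R=1, N=0, Q=0); score = 874800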